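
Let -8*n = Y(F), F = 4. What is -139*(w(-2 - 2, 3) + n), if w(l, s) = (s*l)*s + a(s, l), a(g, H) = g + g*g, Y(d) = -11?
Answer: 25159/8 ≈ 3144.9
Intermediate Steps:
a(g, H) = g + g**2
n = 11/8 (n = -1/8*(-11) = 11/8 ≈ 1.3750)
w(l, s) = l*s**2 + s*(1 + s) (w(l, s) = (s*l)*s + s*(1 + s) = (l*s)*s + s*(1 + s) = l*s**2 + s*(1 + s))
-139*(w(-2 - 2, 3) + n) = -139*(3*(1 + 3 + (-2 - 2)*3) + 11/8) = -139*(3*(1 + 3 - 4*3) + 11/8) = -139*(3*(1 + 3 - 12) + 11/8) = -139*(3*(-8) + 11/8) = -139*(-24 + 11/8) = -139*(-181/8) = 25159/8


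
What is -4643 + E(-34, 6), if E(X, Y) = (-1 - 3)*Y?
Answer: -4667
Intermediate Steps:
E(X, Y) = -4*Y
-4643 + E(-34, 6) = -4643 - 4*6 = -4643 - 24 = -4667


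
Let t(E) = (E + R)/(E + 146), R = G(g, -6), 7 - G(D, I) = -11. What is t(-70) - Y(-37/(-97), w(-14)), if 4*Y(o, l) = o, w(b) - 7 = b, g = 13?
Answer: -5747/7372 ≈ -0.77957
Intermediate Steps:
G(D, I) = 18 (G(D, I) = 7 - 1*(-11) = 7 + 11 = 18)
w(b) = 7 + b
R = 18
Y(o, l) = o/4
t(E) = (18 + E)/(146 + E) (t(E) = (E + 18)/(E + 146) = (18 + E)/(146 + E))
t(-70) - Y(-37/(-97), w(-14)) = (18 - 70)/(146 - 70) - (-37/(-97))/4 = -52/76 - (-37*(-1/97))/4 = (1/76)*(-52) - 37/(4*97) = -13/19 - 1*37/388 = -13/19 - 37/388 = -5747/7372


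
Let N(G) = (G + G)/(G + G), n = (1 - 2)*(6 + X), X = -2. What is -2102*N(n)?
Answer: -2102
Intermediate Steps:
n = -4 (n = (1 - 2)*(6 - 2) = -1*4 = -4)
N(G) = 1 (N(G) = (2*G)/((2*G)) = (2*G)*(1/(2*G)) = 1)
-2102*N(n) = -2102*1 = -2102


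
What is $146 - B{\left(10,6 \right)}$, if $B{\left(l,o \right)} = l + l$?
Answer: $126$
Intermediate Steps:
$B{\left(l,o \right)} = 2 l$
$146 - B{\left(10,6 \right)} = 146 - 2 \cdot 10 = 146 - 20 = 126$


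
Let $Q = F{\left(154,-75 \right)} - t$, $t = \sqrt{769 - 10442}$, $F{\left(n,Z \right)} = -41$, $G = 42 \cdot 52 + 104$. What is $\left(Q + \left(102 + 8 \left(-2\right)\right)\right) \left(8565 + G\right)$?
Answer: $488385 - 10853 i \sqrt{9673} \approx 4.8839 \cdot 10^{5} - 1.0674 \cdot 10^{6} i$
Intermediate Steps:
$G = 2288$ ($G = 2184 + 104 = 2288$)
$t = i \sqrt{9673}$ ($t = \sqrt{-9673} = i \sqrt{9673} \approx 98.351 i$)
$Q = -41 - i \sqrt{9673} \approx -41.0 - 98.351 i$
$\left(Q + \left(102 + 8 \left(-2\right)\right)\right) \left(8565 + G\right) = \left(\left(-41 - i \sqrt{9673}\right) + \left(102 + 8 \left(-2\right)\right)\right) \left(8565 + 2288\right) = \left(\left(-41 - i \sqrt{9673}\right) + \left(102 - 16\right)\right) 10853 = \left(\left(-41 - i \sqrt{9673}\right) + 86\right) 10853 = \left(45 - i \sqrt{9673}\right) 10853 = 488385 - 10853 i \sqrt{9673}$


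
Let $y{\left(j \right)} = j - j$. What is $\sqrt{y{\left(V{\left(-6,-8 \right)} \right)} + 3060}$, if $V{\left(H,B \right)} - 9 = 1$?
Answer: $6 \sqrt{85} \approx 55.317$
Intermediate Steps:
$V{\left(H,B \right)} = 10$ ($V{\left(H,B \right)} = 9 + 1 = 10$)
$y{\left(j \right)} = 0$
$\sqrt{y{\left(V{\left(-6,-8 \right)} \right)} + 3060} = \sqrt{0 + 3060} = \sqrt{3060} = 6 \sqrt{85}$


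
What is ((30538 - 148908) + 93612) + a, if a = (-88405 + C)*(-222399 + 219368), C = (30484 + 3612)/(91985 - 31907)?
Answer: 8048321538595/30039 ≈ 2.6793e+8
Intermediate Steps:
C = 17048/30039 (C = 34096/60078 = 34096*(1/60078) = 17048/30039 ≈ 0.56753)
a = 8049065244157/30039 (a = (-88405 + 17048/30039)*(-222399 + 219368) = -2655580747/30039*(-3031) = 8049065244157/30039 ≈ 2.6795e+8)
((30538 - 148908) + 93612) + a = ((30538 - 148908) + 93612) + 8049065244157/30039 = (-118370 + 93612) + 8049065244157/30039 = -24758 + 8049065244157/30039 = 8048321538595/30039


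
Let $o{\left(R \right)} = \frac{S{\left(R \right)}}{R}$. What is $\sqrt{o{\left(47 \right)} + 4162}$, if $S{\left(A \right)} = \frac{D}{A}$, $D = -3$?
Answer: $\frac{\sqrt{9193855}}{47} \approx 64.514$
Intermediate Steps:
$S{\left(A \right)} = - \frac{3}{A}$
$o{\left(R \right)} = - \frac{3}{R^{2}}$ ($o{\left(R \right)} = \frac{\left(-3\right) \frac{1}{R}}{R} = - \frac{3}{R^{2}}$)
$\sqrt{o{\left(47 \right)} + 4162} = \sqrt{- \frac{3}{2209} + 4162} = \sqrt{\frac{9193855}{2209}} = \frac{\sqrt{9193855}}{47}$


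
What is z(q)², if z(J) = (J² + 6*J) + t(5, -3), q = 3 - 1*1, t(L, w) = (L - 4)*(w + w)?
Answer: 100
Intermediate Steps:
t(L, w) = 2*w*(-4 + L) (t(L, w) = (-4 + L)*(2*w) = 2*w*(-4 + L))
q = 2 (q = 3 - 1 = 2)
z(J) = -6 + J² + 6*J (z(J) = (J² + 6*J) + 2*(-3)*(-4 + 5) = (J² + 6*J) + 2*(-3)*1 = (J² + 6*J) - 6 = -6 + J² + 6*J)
z(q)² = (-6 + 2² + 6*2)² = (-6 + 4 + 12)² = 10² = 100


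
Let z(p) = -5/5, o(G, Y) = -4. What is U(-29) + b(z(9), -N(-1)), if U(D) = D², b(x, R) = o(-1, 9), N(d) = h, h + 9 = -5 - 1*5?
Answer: 837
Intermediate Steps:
h = -19 (h = -9 + (-5 - 1*5) = -9 + (-5 - 5) = -9 - 10 = -19)
N(d) = -19
z(p) = -1 (z(p) = -5*⅕ = -1)
b(x, R) = -4
U(-29) + b(z(9), -N(-1)) = (-29)² - 4 = 841 - 4 = 837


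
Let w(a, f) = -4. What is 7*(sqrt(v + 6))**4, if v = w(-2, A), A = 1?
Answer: 28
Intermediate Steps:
v = -4
7*(sqrt(v + 6))**4 = 7*(sqrt(-4 + 6))**4 = 7*(sqrt(2))**4 = 7*4 = 28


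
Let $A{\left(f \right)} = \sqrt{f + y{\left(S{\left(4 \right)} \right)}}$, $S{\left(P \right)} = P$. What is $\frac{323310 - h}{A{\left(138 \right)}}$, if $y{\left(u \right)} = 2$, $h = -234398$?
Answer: $\frac{278854 \sqrt{35}}{35} \approx 47135.0$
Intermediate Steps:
$A{\left(f \right)} = \sqrt{2 + f}$ ($A{\left(f \right)} = \sqrt{f + 2} = \sqrt{2 + f}$)
$\frac{323310 - h}{A{\left(138 \right)}} = \frac{323310 - -234398}{\sqrt{2 + 138}} = \frac{323310 + 234398}{\sqrt{140}} = \frac{557708}{2 \sqrt{35}} = 557708 \frac{\sqrt{35}}{70} = \frac{278854 \sqrt{35}}{35}$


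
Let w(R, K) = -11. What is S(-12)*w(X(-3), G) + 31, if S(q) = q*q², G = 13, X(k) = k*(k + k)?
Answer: 19039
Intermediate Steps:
X(k) = 2*k² (X(k) = k*(2*k) = 2*k²)
S(q) = q³
S(-12)*w(X(-3), G) + 31 = (-12)³*(-11) + 31 = -1728*(-11) + 31 = 19008 + 31 = 19039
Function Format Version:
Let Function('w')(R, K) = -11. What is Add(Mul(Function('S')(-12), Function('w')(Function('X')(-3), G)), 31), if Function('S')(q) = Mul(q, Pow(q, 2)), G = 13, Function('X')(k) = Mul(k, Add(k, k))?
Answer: 19039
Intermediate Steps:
Function('X')(k) = Mul(2, Pow(k, 2)) (Function('X')(k) = Mul(k, Mul(2, k)) = Mul(2, Pow(k, 2)))
Function('S')(q) = Pow(q, 3)
Add(Mul(Function('S')(-12), Function('w')(Function('X')(-3), G)), 31) = Add(Mul(Pow(-12, 3), -11), 31) = Add(Mul(-1728, -11), 31) = Add(19008, 31) = 19039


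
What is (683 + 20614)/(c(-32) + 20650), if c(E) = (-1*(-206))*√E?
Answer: 73297175/71296742 - 1462394*I*√2/35648371 ≈ 1.0281 - 0.058015*I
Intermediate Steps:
c(E) = 206*√E
(683 + 20614)/(c(-32) + 20650) = (683 + 20614)/(206*√(-32) + 20650) = 21297/(206*(4*I*√2) + 20650) = 21297/(824*I*√2 + 20650) = 21297/(20650 + 824*I*√2)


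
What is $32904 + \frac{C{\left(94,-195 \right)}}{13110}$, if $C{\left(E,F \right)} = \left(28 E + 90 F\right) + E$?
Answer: $\frac{215678308}{6555} \approx 32903.0$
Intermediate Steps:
$C{\left(E,F \right)} = 29 E + 90 F$
$32904 + \frac{C{\left(94,-195 \right)}}{13110} = 32904 + \frac{29 \cdot 94 + 90 \left(-195\right)}{13110} = 32904 + \left(2726 - 17550\right) \frac{1}{13110} = 32904 - \frac{7412}{6555} = \frac{215678308}{6555}$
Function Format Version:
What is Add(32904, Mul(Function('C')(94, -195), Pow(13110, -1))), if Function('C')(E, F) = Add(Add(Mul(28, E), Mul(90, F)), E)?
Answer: Rational(215678308, 6555) ≈ 32903.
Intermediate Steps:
Function('C')(E, F) = Add(Mul(29, E), Mul(90, F))
Add(32904, Mul(Function('C')(94, -195), Pow(13110, -1))) = Add(32904, Mul(Add(Mul(29, 94), Mul(90, -195)), Pow(13110, -1))) = Add(32904, Mul(Add(2726, -17550), Rational(1, 13110))) = Add(32904, Mul(-14824, Rational(1, 13110))) = Add(32904, Rational(-7412, 6555)) = Rational(215678308, 6555)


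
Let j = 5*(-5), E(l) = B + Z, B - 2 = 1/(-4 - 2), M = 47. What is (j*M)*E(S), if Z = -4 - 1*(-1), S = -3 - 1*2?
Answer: 8225/6 ≈ 1370.8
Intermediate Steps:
B = 11/6 (B = 2 + 1/(-4 - 2) = 2 + 1/(-6) = 2 - ⅙ = 11/6 ≈ 1.8333)
S = -5 (S = -3 - 2 = -5)
Z = -3 (Z = -4 + 1 = -3)
E(l) = -7/6 (E(l) = 11/6 - 3 = -7/6)
j = -25
(j*M)*E(S) = -25*47*(-7/6) = -1175*(-7/6) = 8225/6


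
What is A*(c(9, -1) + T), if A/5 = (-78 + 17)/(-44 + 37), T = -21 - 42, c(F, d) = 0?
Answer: -2745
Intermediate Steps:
T = -63
A = 305/7 (A = 5*((-78 + 17)/(-44 + 37)) = 5*(-61/(-7)) = 5*(-61*(-⅐)) = 5*(61/7) = 305/7 ≈ 43.571)
A*(c(9, -1) + T) = 305*(0 - 63)/7 = (305/7)*(-63) = -2745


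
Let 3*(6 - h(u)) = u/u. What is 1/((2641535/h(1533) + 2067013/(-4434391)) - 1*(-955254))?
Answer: 5798819/8242480579744 ≈ 7.0353e-7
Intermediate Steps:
h(u) = 17/3 (h(u) = 6 - u/(3*u) = 6 - 1/3*1 = 6 - 1/3 = 17/3)
1/((2641535/h(1533) + 2067013/(-4434391)) - 1*(-955254)) = 1/((2641535/(17/3) + 2067013/(-4434391)) - 1*(-955254)) = 1/((2641535*(3/17) + 2067013*(-1/4434391)) + 955254) = 1/((7924605/17 - 159001/341107) + 955254) = 1/(2703135534718/5798819 + 955254) = 1/(8242480579744/5798819) = 5798819/8242480579744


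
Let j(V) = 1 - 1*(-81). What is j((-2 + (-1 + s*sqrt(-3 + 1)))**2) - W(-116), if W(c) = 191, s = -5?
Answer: -109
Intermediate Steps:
j(V) = 82 (j(V) = 1 + 81 = 82)
j((-2 + (-1 + s*sqrt(-3 + 1)))**2) - W(-116) = 82 - 1*191 = 82 - 191 = -109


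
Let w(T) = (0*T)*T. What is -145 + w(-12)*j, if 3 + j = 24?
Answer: -145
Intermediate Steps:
j = 21 (j = -3 + 24 = 21)
w(T) = 0 (w(T) = 0*T = 0)
-145 + w(-12)*j = -145 + 0*21 = -145 + 0 = -145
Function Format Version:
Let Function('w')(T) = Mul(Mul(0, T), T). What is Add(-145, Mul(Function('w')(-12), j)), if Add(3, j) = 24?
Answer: -145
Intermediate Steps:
j = 21 (j = Add(-3, 24) = 21)
Function('w')(T) = 0 (Function('w')(T) = Mul(0, T) = 0)
Add(-145, Mul(Function('w')(-12), j)) = Add(-145, Mul(0, 21)) = Add(-145, 0) = -145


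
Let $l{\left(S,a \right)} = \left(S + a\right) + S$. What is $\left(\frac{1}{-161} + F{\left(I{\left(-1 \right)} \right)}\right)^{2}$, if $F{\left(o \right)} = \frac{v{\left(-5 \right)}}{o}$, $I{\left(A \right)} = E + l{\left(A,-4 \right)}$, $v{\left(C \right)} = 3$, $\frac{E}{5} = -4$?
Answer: $\frac{259081}{17522596} \approx 0.014786$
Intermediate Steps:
$l{\left(S,a \right)} = a + 2 S$
$E = -20$ ($E = 5 \left(-4\right) = -20$)
$I{\left(A \right)} = -24 + 2 A$ ($I{\left(A \right)} = -20 + \left(-4 + 2 A\right) = -24 + 2 A$)
$F{\left(o \right)} = \frac{3}{o}$
$\left(\frac{1}{-161} + F{\left(I{\left(-1 \right)} \right)}\right)^{2} = \left(\frac{1}{-161} + \frac{3}{-24 + 2 \left(-1\right)}\right)^{2} = \left(- \frac{1}{161} + \frac{3}{-24 - 2}\right)^{2} = \left(- \frac{1}{161} + \frac{3}{-26}\right)^{2} = \left(- \frac{1}{161} + 3 \left(- \frac{1}{26}\right)\right)^{2} = \left(- \frac{1}{161} - \frac{3}{26}\right)^{2} = \left(- \frac{509}{4186}\right)^{2} = \frac{259081}{17522596}$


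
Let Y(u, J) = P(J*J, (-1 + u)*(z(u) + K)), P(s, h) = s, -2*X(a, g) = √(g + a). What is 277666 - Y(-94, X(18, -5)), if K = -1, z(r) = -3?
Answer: 1110651/4 ≈ 2.7766e+5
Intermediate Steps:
X(a, g) = -√(a + g)/2 (X(a, g) = -√(g + a)/2 = -√(a + g)/2)
Y(u, J) = J² (Y(u, J) = J*J = J²)
277666 - Y(-94, X(18, -5)) = 277666 - (-√(18 - 5)/2)² = 277666 - (-√13/2)² = 277666 - 1*13/4 = 277666 - 13/4 = 1110651/4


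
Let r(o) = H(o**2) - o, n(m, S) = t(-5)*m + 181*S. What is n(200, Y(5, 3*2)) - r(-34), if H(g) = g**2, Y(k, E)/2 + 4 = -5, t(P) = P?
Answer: -1340628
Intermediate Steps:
Y(k, E) = -18 (Y(k, E) = -8 + 2*(-5) = -8 - 10 = -18)
n(m, S) = -5*m + 181*S
r(o) = o**4 - o (r(o) = (o**2)**2 - o = o**4 - o)
n(200, Y(5, 3*2)) - r(-34) = (-5*200 + 181*(-18)) - ((-34)**4 - 1*(-34)) = (-1000 - 3258) - (1336336 + 34) = -4258 - 1*1336370 = -4258 - 1336370 = -1340628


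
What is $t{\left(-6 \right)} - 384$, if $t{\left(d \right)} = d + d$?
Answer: $-396$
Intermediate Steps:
$t{\left(d \right)} = 2 d$
$t{\left(-6 \right)} - 384 = 2 \left(-6\right) - 384 = -12 - 384 = -396$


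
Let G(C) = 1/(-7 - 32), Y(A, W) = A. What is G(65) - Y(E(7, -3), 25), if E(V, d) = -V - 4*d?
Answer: -196/39 ≈ -5.0256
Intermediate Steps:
G(C) = -1/39 (G(C) = 1/(-39) = -1/39)
G(65) - Y(E(7, -3), 25) = -1/39 - (-1*7 - 4*(-3)) = -1/39 - (-7 + 12) = -1/39 - 1*5 = -1/39 - 5 = -196/39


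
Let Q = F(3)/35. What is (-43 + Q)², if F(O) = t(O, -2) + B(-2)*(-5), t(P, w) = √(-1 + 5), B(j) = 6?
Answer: 47961/25 ≈ 1918.4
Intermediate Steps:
t(P, w) = 2 (t(P, w) = √4 = 2)
F(O) = -28 (F(O) = 2 + 6*(-5) = 2 - 30 = -28)
Q = -⅘ (Q = -28/35 = -28*1/35 = -⅘ ≈ -0.80000)
(-43 + Q)² = (-43 - ⅘)² = (-219/5)² = 47961/25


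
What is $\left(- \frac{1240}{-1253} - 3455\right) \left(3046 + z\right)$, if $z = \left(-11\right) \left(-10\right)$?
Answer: $- \frac{13658773500}{1253} \approx -1.0901 \cdot 10^{7}$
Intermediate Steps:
$z = 110$
$\left(- \frac{1240}{-1253} - 3455\right) \left(3046 + z\right) = \left(- \frac{1240}{-1253} - 3455\right) \left(3046 + 110\right) = \left(\left(-1240\right) \left(- \frac{1}{1253}\right) - 3455\right) 3156 = \left(\frac{1240}{1253} - 3455\right) 3156 = \left(- \frac{4327875}{1253}\right) 3156 = - \frac{13658773500}{1253}$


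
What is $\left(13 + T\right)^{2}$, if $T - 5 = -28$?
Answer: $100$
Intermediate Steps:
$T = -23$ ($T = 5 - 28 = -23$)
$\left(13 + T\right)^{2} = \left(13 - 23\right)^{2} = \left(-10\right)^{2} = 100$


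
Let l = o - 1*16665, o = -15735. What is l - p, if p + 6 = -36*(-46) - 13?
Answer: -34037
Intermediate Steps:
p = 1637 (p = -6 + (-36*(-46) - 13) = -6 + (1656 - 13) = -6 + 1643 = 1637)
l = -32400 (l = -15735 - 1*16665 = -15735 - 16665 = -32400)
l - p = -32400 - 1*1637 = -32400 - 1637 = -34037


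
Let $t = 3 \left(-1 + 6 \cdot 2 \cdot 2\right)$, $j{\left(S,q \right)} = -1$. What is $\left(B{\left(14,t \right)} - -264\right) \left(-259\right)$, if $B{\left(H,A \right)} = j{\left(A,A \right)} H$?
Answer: $-64750$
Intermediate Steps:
$t = 69$ ($t = 3 \left(-1 + 6 \cdot 4\right) = 3 \left(-1 + 24\right) = 3 \cdot 23 = 69$)
$B{\left(H,A \right)} = - H$
$\left(B{\left(14,t \right)} - -264\right) \left(-259\right) = \left(\left(-1\right) 14 - -264\right) \left(-259\right) = \left(-14 + 264\right) \left(-259\right) = 250 \left(-259\right) = -64750$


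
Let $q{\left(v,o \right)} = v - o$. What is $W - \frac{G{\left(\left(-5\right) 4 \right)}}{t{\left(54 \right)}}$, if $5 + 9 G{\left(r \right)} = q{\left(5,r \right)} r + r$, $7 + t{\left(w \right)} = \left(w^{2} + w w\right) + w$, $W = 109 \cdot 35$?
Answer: $\frac{67285330}{17637} \approx 3815.0$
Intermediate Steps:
$W = 3815$
$t{\left(w \right)} = -7 + w + 2 w^{2}$ ($t{\left(w \right)} = -7 + \left(\left(w^{2} + w w\right) + w\right) = -7 + \left(\left(w^{2} + w^{2}\right) + w\right) = -7 + \left(2 w^{2} + w\right) = -7 + \left(w + 2 w^{2}\right) = -7 + w + 2 w^{2}$)
$G{\left(r \right)} = - \frac{5}{9} + \frac{r}{9} + \frac{r \left(5 - r\right)}{9}$ ($G{\left(r \right)} = - \frac{5}{9} + \frac{\left(5 - r\right) r + r}{9} = - \frac{5}{9} + \frac{r \left(5 - r\right) + r}{9} = - \frac{5}{9} + \frac{r + r \left(5 - r\right)}{9} = - \frac{5}{9} + \left(\frac{r}{9} + \frac{r \left(5 - r\right)}{9}\right) = - \frac{5}{9} + \frac{r}{9} + \frac{r \left(5 - r\right)}{9}$)
$W - \frac{G{\left(\left(-5\right) 4 \right)}}{t{\left(54 \right)}} = 3815 - \frac{- \frac{5}{9} + \frac{\left(-5\right) 4}{9} - \frac{\left(-5\right) 4 \left(-5 - 20\right)}{9}}{-7 + 54 + 2 \cdot 54^{2}} = 3815 - \frac{- \frac{5}{9} + \frac{1}{9} \left(-20\right) - - \frac{20 \left(-5 - 20\right)}{9}}{-7 + 54 + 2 \cdot 2916} = 3815 - \frac{- \frac{5}{9} - \frac{20}{9} - \left(- \frac{20}{9}\right) \left(-25\right)}{-7 + 54 + 5832} = 3815 - \frac{- \frac{5}{9} - \frac{20}{9} - \frac{500}{9}}{5879} = 3815 - \left(- \frac{175}{3}\right) \frac{1}{5879} = 3815 - - \frac{175}{17637} = 3815 + \frac{175}{17637} = \frac{67285330}{17637}$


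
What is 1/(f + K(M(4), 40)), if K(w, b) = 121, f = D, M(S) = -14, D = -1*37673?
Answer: -1/37552 ≈ -2.6630e-5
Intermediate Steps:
D = -37673
f = -37673
1/(f + K(M(4), 40)) = 1/(-37673 + 121) = 1/(-37552) = -1/37552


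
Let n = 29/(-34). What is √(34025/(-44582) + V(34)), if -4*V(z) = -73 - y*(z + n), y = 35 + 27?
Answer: √76290268270939/378947 ≈ 23.049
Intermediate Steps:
n = -29/34 (n = 29*(-1/34) = -29/34 ≈ -0.85294)
y = 62
V(z) = 171/34 + 31*z/2 (V(z) = -(-73 - 62*(z - 29/34))/4 = -(-73 - 62*(-29/34 + z))/4 = -(-73 - (-899/17 + 62*z))/4 = -(-73 + (899/17 - 62*z))/4 = -(-342/17 - 62*z)/4 = 171/34 + 31*z/2)
√(34025/(-44582) + V(34)) = √(34025/(-44582) + (171/34 + (31/2)*34)) = √(34025*(-1/44582) + (171/34 + 527)) = √(-34025/44582 + 18089/34) = √(201321737/378947) = √76290268270939/378947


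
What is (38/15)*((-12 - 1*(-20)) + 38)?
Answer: 1748/15 ≈ 116.53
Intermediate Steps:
(38/15)*((-12 - 1*(-20)) + 38) = (38*(1/15))*((-12 + 20) + 38) = 38*(8 + 38)/15 = (38/15)*46 = 1748/15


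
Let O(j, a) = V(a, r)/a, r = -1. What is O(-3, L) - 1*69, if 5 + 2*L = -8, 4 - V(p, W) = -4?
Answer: -913/13 ≈ -70.231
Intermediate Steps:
V(p, W) = 8 (V(p, W) = 4 - 1*(-4) = 4 + 4 = 8)
L = -13/2 (L = -5/2 + (1/2)*(-8) = -5/2 - 4 = -13/2 ≈ -6.5000)
O(j, a) = 8/a
O(-3, L) - 1*69 = 8/(-13/2) - 1*69 = 8*(-2/13) - 69 = -16/13 - 69 = -913/13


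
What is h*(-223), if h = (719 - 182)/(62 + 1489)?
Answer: -39917/517 ≈ -77.209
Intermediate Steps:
h = 179/517 (h = 537/1551 = 537*(1/1551) = 179/517 ≈ 0.34623)
h*(-223) = (179/517)*(-223) = -39917/517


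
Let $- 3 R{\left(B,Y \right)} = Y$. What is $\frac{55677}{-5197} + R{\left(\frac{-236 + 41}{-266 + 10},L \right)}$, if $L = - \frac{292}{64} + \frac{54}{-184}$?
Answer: $- \frac{52180369}{5737488} \approx -9.0946$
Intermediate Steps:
$L = - \frac{1787}{368}$ ($L = \left(-292\right) \frac{1}{64} + 54 \left(- \frac{1}{184}\right) = - \frac{73}{16} - \frac{27}{92} = - \frac{1787}{368} \approx -4.856$)
$R{\left(B,Y \right)} = - \frac{Y}{3}$
$\frac{55677}{-5197} + R{\left(\frac{-236 + 41}{-266 + 10},L \right)} = \frac{55677}{-5197} - - \frac{1787}{1104} = 55677 \left(- \frac{1}{5197}\right) + \frac{1787}{1104} = - \frac{55677}{5197} + \frac{1787}{1104} = - \frac{52180369}{5737488}$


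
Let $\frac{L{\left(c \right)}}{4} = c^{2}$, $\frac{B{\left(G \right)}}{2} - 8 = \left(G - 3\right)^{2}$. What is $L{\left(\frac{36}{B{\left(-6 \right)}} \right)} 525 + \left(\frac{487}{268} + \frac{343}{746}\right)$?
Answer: $\frac{69818428173}{791814844} \approx 88.175$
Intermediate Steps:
$B{\left(G \right)} = 16 + 2 \left(-3 + G\right)^{2}$ ($B{\left(G \right)} = 16 + 2 \left(G - 3\right)^{2} = 16 + 2 \left(-3 + G\right)^{2}$)
$L{\left(c \right)} = 4 c^{2}$
$L{\left(\frac{36}{B{\left(-6 \right)}} \right)} 525 + \left(\frac{487}{268} + \frac{343}{746}\right) = 4 \left(\frac{36}{16 + 2 \left(-3 - 6\right)^{2}}\right)^{2} \cdot 525 + \left(\frac{487}{268} + \frac{343}{746}\right) = 4 \left(\frac{36}{16 + 2 \left(-9\right)^{2}}\right)^{2} \cdot 525 + \left(487 \cdot \frac{1}{268} + 343 \cdot \frac{1}{746}\right) = 4 \left(\frac{36}{16 + 2 \cdot 81}\right)^{2} \cdot 525 + \left(\frac{487}{268} + \frac{343}{746}\right) = 4 \left(\frac{36}{16 + 162}\right)^{2} \cdot 525 + \frac{227613}{99964} = 4 \left(\frac{36}{178}\right)^{2} \cdot 525 + \frac{227613}{99964} = 4 \left(36 \cdot \frac{1}{178}\right)^{2} \cdot 525 + \frac{227613}{99964} = 4 \left(\frac{18}{89}\right)^{2} \cdot 525 + \frac{227613}{99964} = 4 \cdot \frac{324}{7921} \cdot 525 + \frac{227613}{99964} = \frac{1296}{7921} \cdot 525 + \frac{227613}{99964} = \frac{680400}{7921} + \frac{227613}{99964} = \frac{69818428173}{791814844}$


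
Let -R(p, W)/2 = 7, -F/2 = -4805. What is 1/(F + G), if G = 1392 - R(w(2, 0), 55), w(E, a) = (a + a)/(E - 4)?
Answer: 1/11016 ≈ 9.0777e-5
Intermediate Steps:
F = 9610 (F = -2*(-4805) = 9610)
w(E, a) = 2*a/(-4 + E) (w(E, a) = (2*a)/(-4 + E) = 2*a/(-4 + E))
R(p, W) = -14 (R(p, W) = -2*7 = -14)
G = 1406 (G = 1392 - 1*(-14) = 1392 + 14 = 1406)
1/(F + G) = 1/(9610 + 1406) = 1/11016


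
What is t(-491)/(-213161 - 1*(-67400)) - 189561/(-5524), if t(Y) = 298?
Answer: 27628954769/805183764 ≈ 34.314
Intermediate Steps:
t(-491)/(-213161 - 1*(-67400)) - 189561/(-5524) = 298/(-213161 - 1*(-67400)) - 189561/(-5524) = 298/(-213161 + 67400) - 189561*(-1/5524) = 298/(-145761) + 189561/5524 = 298*(-1/145761) + 189561/5524 = -298/145761 + 189561/5524 = 27628954769/805183764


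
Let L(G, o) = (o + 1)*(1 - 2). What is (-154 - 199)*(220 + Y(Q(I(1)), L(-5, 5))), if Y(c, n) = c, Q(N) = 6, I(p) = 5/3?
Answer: -79778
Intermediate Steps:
L(G, o) = -1 - o (L(G, o) = (1 + o)*(-1) = -1 - o)
I(p) = 5/3 (I(p) = 5*(⅓) = 5/3)
(-154 - 199)*(220 + Y(Q(I(1)), L(-5, 5))) = (-154 - 199)*(220 + 6) = -353*226 = -79778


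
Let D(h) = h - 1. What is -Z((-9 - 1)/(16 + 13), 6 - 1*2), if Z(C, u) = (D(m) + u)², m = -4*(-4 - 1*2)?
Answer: -729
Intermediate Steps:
m = 24 (m = -4*(-4 - 2) = -4*(-6) = 24)
D(h) = -1 + h
Z(C, u) = (23 + u)² (Z(C, u) = ((-1 + 24) + u)² = (23 + u)²)
-Z((-9 - 1)/(16 + 13), 6 - 1*2) = -(23 + (6 - 1*2))² = -(23 + (6 - 2))² = -(23 + 4)² = -1*27² = -1*729 = -729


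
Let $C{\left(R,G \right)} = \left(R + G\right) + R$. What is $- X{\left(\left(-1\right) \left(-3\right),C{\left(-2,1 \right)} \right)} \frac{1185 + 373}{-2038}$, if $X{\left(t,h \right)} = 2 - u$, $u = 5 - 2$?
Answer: $- \frac{779}{1019} \approx -0.76447$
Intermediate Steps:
$u = 3$ ($u = 5 - 2 = 3$)
$C{\left(R,G \right)} = G + 2 R$ ($C{\left(R,G \right)} = \left(G + R\right) + R = G + 2 R$)
$X{\left(t,h \right)} = -1$ ($X{\left(t,h \right)} = 2 - 3 = -1$)
$- X{\left(\left(-1\right) \left(-3\right),C{\left(-2,1 \right)} \right)} \frac{1185 + 373}{-2038} = - \left(-1\right) \frac{1185 + 373}{-2038} = - \left(-1\right) 1558 \left(- \frac{1}{2038}\right) = - \frac{\left(-1\right) \left(-779\right)}{1019} = \left(-1\right) \frac{779}{1019} = - \frac{779}{1019}$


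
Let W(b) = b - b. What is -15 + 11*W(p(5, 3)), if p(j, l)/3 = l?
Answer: -15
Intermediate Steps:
p(j, l) = 3*l
W(b) = 0
-15 + 11*W(p(5, 3)) = -15 + 11*0 = -15 + 0 = -15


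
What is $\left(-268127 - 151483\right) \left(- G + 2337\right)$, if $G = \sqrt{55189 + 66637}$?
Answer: $-980628570 + 419610 \sqrt{121826} \approx -8.3417 \cdot 10^{8}$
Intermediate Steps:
$G = \sqrt{121826} \approx 349.04$
$\left(-268127 - 151483\right) \left(- G + 2337\right) = \left(-268127 - 151483\right) \left(- \sqrt{121826} + 2337\right) = - 419610 \left(2337 - \sqrt{121826}\right) = -980628570 + 419610 \sqrt{121826}$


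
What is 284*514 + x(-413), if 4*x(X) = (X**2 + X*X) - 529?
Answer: 924513/4 ≈ 2.3113e+5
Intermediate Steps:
x(X) = -529/4 + X**2/2 (x(X) = ((X**2 + X*X) - 529)/4 = ((X**2 + X**2) - 529)/4 = (2*X**2 - 529)/4 = (-529 + 2*X**2)/4 = -529/4 + X**2/2)
284*514 + x(-413) = 284*514 + (-529/4 + (1/2)*(-413)**2) = 145976 + (-529/4 + (1/2)*170569) = 145976 + (-529/4 + 170569/2) = 145976 + 340609/4 = 924513/4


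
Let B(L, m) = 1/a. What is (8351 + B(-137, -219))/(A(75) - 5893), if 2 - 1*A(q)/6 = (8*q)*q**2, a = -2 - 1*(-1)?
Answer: -8350/20255881 ≈ -0.00041223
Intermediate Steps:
a = -1 (a = -2 + 1 = -1)
B(L, m) = -1 (B(L, m) = 1/(-1) = -1)
A(q) = 12 - 48*q**3 (A(q) = 12 - 6*8*q*q**2 = 12 - 48*q**3)
(8351 + B(-137, -219))/(A(75) - 5893) = (8351 - 1)/((12 - 48*75**3) - 5893) = 8350/((12 - 48*421875) - 5893) = 8350/((12 - 20250000) - 5893) = 8350/(-20249988 - 5893) = 8350/(-20255881) = 8350*(-1/20255881) = -8350/20255881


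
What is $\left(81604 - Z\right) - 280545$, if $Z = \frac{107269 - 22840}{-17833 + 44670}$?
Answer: $- \frac{5339064046}{26837} \approx -1.9894 \cdot 10^{5}$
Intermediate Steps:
$Z = \frac{84429}{26837} \approx 3.146$
$\left(81604 - Z\right) - 280545 = \left(81604 - \frac{84429}{26837}\right) - 280545 = \frac{2189922119}{26837} - 280545 = - \frac{5339064046}{26837}$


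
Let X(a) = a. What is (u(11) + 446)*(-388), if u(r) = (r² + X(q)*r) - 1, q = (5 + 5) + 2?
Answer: -270824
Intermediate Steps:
q = 12 (q = 10 + 2 = 12)
u(r) = -1 + r² + 12*r (u(r) = (r² + 12*r) - 1 = -1 + r² + 12*r)
(u(11) + 446)*(-388) = ((-1 + 11² + 12*11) + 446)*(-388) = ((-1 + 121 + 132) + 446)*(-388) = (252 + 446)*(-388) = 698*(-388) = -270824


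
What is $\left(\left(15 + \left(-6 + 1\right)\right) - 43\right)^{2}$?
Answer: $1089$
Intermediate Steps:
$\left(\left(15 + \left(-6 + 1\right)\right) - 43\right)^{2} = \left(\left(15 - 5\right) - 43\right)^{2} = \left(10 - 43\right)^{2} = \left(-33\right)^{2} = 1089$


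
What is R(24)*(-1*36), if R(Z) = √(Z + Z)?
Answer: -144*√3 ≈ -249.42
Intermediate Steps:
R(Z) = √2*√Z (R(Z) = √(2*Z) = √2*√Z)
R(24)*(-1*36) = (√2*√24)*(-1*36) = (√2*(2*√6))*(-36) = (4*√3)*(-36) = -144*√3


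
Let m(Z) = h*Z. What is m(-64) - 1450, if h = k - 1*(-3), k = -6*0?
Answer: -1642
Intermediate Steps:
k = 0
h = 3 (h = 0 - 1*(-3) = 0 + 3 = 3)
m(Z) = 3*Z
m(-64) - 1450 = 3*(-64) - 1450 = -192 - 1450 = -1642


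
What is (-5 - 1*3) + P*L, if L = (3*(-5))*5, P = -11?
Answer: 817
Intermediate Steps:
L = -75 (L = -15*5 = -75)
(-5 - 1*3) + P*L = (-5 - 1*3) - 11*(-75) = (-5 - 3) + 825 = -8 + 825 = 817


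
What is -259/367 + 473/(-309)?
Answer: -253622/113403 ≈ -2.2365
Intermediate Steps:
-259/367 + 473/(-309) = -259*1/367 + 473*(-1/309) = -259/367 - 473/309 = -253622/113403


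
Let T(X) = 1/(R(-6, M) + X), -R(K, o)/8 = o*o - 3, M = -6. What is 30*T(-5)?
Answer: -30/269 ≈ -0.11152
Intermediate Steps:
R(K, o) = 24 - 8*o² (R(K, o) = -8*(o*o - 3) = -8*(o² - 3) = -8*(-3 + o²) = 24 - 8*o²)
T(X) = 1/(-264 + X) (T(X) = 1/((24 - 8*(-6)²) + X) = 1/((24 - 8*36) + X) = 1/((24 - 288) + X) = 1/(-264 + X))
30*T(-5) = 30/(-264 - 5) = 30/(-269) = 30*(-1/269) = -30/269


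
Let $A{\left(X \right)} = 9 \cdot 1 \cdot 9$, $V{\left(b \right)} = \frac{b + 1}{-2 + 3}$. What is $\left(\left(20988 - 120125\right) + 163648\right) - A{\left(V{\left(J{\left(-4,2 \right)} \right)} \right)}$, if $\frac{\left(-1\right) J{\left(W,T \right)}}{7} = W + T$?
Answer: $64430$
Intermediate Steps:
$J{\left(W,T \right)} = - 7 T - 7 W$ ($J{\left(W,T \right)} = - 7 \left(W + T\right) = - 7 \left(T + W\right) = - 7 T - 7 W$)
$V{\left(b \right)} = 1 + b$ ($V{\left(b \right)} = \frac{1 + b}{1} = \left(1 + b\right) 1 = 1 + b$)
$A{\left(X \right)} = 81$ ($A{\left(X \right)} = 9 \cdot 9 = 81$)
$\left(\left(20988 - 120125\right) + 163648\right) - A{\left(V{\left(J{\left(-4,2 \right)} \right)} \right)} = \left(\left(20988 - 120125\right) + 163648\right) - 81 = \left(-99137 + 163648\right) - 81 = 64511 - 81 = 64430$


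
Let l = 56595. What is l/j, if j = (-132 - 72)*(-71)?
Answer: 18865/4828 ≈ 3.9074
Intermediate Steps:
j = 14484 (j = -204*(-71) = 14484)
l/j = 56595/14484 = 56595*(1/14484) = 18865/4828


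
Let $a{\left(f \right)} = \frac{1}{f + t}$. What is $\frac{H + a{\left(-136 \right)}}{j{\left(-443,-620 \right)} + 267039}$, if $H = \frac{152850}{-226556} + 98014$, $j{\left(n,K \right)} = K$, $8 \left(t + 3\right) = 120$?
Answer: $\frac{688370658315}{1871123511884} \approx 0.36789$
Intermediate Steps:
$t = 12$ ($t = -3 + \frac{1}{8} \cdot 120 = -3 + 15 = 12$)
$a{\left(f \right)} = \frac{1}{12 + f}$ ($a{\left(f \right)} = \frac{1}{f + 12} = \frac{1}{12 + f}$)
$H = \frac{11102753467}{113278}$ ($H = 152850 \left(- \frac{1}{226556}\right) + 98014 = - \frac{76425}{113278} + 98014 = \frac{11102753467}{113278} \approx 98013.0$)
$\frac{H + a{\left(-136 \right)}}{j{\left(-443,-620 \right)} + 267039} = \frac{\frac{11102753467}{113278} + \frac{1}{12 - 136}}{-620 + 267039} = \frac{\frac{11102753467}{113278} + \frac{1}{-124}}{266419} = \left(\frac{11102753467}{113278} - \frac{1}{124}\right) \frac{1}{266419} = \frac{688370658315}{7023236} \cdot \frac{1}{266419} = \frac{688370658315}{1871123511884}$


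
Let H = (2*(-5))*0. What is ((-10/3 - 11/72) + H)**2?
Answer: 63001/5184 ≈ 12.153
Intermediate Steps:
H = 0 (H = -10*0 = 0)
((-10/3 - 11/72) + H)**2 = ((-10/3 - 11/72) + 0)**2 = (-251/72 + 0)**2 = (-251/72)**2 = 63001/5184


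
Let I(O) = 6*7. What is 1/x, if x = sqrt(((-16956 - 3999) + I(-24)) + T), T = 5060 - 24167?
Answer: -I*sqrt(10005)/20010 ≈ -0.0049988*I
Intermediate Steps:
I(O) = 42
T = -19107
x = 2*I*sqrt(10005) (x = sqrt(((-16956 - 3999) + 42) - 19107) = sqrt((-20955 + 42) - 19107) = sqrt(-20913 - 19107) = sqrt(-40020) = 2*I*sqrt(10005) ≈ 200.05*I)
1/x = 1/(2*I*sqrt(10005)) = -I*sqrt(10005)/20010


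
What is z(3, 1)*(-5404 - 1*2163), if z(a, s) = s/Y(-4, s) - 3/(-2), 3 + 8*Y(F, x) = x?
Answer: 37835/2 ≈ 18918.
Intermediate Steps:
Y(F, x) = -3/8 + x/8
z(a, s) = 3/2 + s/(-3/8 + s/8) (z(a, s) = s/(-3/8 + s/8) - 3/(-2) = s/(-3/8 + s/8) - 3*(-½) = s/(-3/8 + s/8) + 3/2 = 3/2 + s/(-3/8 + s/8))
z(3, 1)*(-5404 - 1*2163) = ((-9 + 19*1)/(2*(-3 + 1)))*(-5404 - 1*2163) = ((½)*(-9 + 19)/(-2))*(-5404 - 2163) = ((½)*(-½)*10)*(-7567) = -5/2*(-7567) = 37835/2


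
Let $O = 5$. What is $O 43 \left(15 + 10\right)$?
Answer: $5375$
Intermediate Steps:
$O 43 \left(15 + 10\right) = 5 \cdot 43 \left(15 + 10\right) = 5 \cdot 43 \cdot 25 = 5 \cdot 1075 = 5375$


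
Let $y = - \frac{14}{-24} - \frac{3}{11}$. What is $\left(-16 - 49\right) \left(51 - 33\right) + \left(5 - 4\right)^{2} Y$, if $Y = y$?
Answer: $- \frac{154399}{132} \approx -1169.7$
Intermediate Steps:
$y = \frac{41}{132}$ ($y = \left(-14\right) \left(- \frac{1}{24}\right) - \frac{3}{11} = \frac{7}{12} - \frac{3}{11} = \frac{41}{132} \approx 0.31061$)
$Y = \frac{41}{132} \approx 0.31061$
$\left(-16 - 49\right) \left(51 - 33\right) + \left(5 - 4\right)^{2} Y = \left(-16 - 49\right) \left(51 - 33\right) + \left(5 - 4\right)^{2} \cdot \frac{41}{132} = \left(-65\right) 18 + 1^{2} \cdot \frac{41}{132} = -1170 + 1 \cdot \frac{41}{132} = -1170 + \frac{41}{132} = - \frac{154399}{132}$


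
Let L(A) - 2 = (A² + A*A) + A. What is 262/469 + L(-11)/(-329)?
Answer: -471/3149 ≈ -0.14957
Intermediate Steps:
L(A) = 2 + A + 2*A² (L(A) = 2 + ((A² + A*A) + A) = 2 + ((A² + A²) + A) = 2 + (2*A² + A) = 2 + (A + 2*A²) = 2 + A + 2*A²)
262/469 + L(-11)/(-329) = 262/469 + (2 - 11 + 2*(-11)²)/(-329) = 262*(1/469) + (2 - 11 + 2*121)*(-1/329) = 262/469 + (2 - 11 + 242)*(-1/329) = 262/469 + 233*(-1/329) = 262/469 - 233/329 = -471/3149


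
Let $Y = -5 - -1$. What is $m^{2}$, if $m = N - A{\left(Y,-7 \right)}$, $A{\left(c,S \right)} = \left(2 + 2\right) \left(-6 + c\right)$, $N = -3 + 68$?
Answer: $11025$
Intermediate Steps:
$N = 65$
$Y = -4$ ($Y = -5 + 1 = -4$)
$A{\left(c,S \right)} = -24 + 4 c$ ($A{\left(c,S \right)} = 4 \left(-6 + c\right) = -24 + 4 c$)
$m = 105$ ($m = 65 - \left(-24 + 4 \left(-4\right)\right) = 65 - \left(-24 - 16\right) = 65 - -40 = 65 + 40 = 105$)
$m^{2} = 105^{2} = 11025$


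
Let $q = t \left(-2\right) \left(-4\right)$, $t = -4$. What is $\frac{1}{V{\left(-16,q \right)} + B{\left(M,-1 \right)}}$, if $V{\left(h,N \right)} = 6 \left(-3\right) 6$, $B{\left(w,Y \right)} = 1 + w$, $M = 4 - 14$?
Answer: $- \frac{1}{117} \approx -0.008547$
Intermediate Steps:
$q = -32$ ($q = \left(-4\right) \left(-2\right) \left(-4\right) = 8 \left(-4\right) = -32$)
$M = -10$ ($M = 4 - 14 = -10$)
$V{\left(h,N \right)} = -108$ ($V{\left(h,N \right)} = \left(-18\right) 6 = -108$)
$\frac{1}{V{\left(-16,q \right)} + B{\left(M,-1 \right)}} = \frac{1}{-108 + \left(1 - 10\right)} = \frac{1}{-108 - 9} = \frac{1}{-117} = - \frac{1}{117}$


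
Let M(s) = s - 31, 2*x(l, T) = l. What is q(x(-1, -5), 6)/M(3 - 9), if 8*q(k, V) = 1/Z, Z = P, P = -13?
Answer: 1/3848 ≈ 0.00025988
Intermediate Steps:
Z = -13
x(l, T) = l/2
M(s) = -31 + s
q(k, V) = -1/104 (q(k, V) = (⅛)/(-13) = (⅛)*(-1/13) = -1/104)
q(x(-1, -5), 6)/M(3 - 9) = -1/(104*(-31 + (3 - 9))) = -1/(104*(-31 - 6)) = -1/104/(-37) = -1/104*(-1/37) = 1/3848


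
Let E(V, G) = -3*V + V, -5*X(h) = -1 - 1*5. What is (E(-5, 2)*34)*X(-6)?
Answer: 408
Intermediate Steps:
X(h) = 6/5 (X(h) = -(-1 - 1*5)/5 = -(-1 - 5)/5 = -⅕*(-6) = 6/5)
E(V, G) = -2*V
(E(-5, 2)*34)*X(-6) = (-2*(-5)*34)*(6/5) = (10*34)*(6/5) = 340*(6/5) = 408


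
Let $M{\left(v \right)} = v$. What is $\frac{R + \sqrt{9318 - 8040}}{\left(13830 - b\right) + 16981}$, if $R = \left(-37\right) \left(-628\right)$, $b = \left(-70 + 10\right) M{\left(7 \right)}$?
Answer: $\frac{23236}{31231} + \frac{3 \sqrt{142}}{31231} \approx 0.74515$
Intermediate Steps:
$b = -420$ ($b = \left(-70 + 10\right) 7 = \left(-60\right) 7 = -420$)
$R = 23236$
$\frac{R + \sqrt{9318 - 8040}}{\left(13830 - b\right) + 16981} = \frac{23236 + \sqrt{9318 - 8040}}{\left(13830 - -420\right) + 16981} = \frac{23236 + \sqrt{1278}}{\left(13830 + 420\right) + 16981} = \frac{23236 + 3 \sqrt{142}}{14250 + 16981} = \frac{23236 + 3 \sqrt{142}}{31231} = \left(23236 + 3 \sqrt{142}\right) \frac{1}{31231} = \frac{23236}{31231} + \frac{3 \sqrt{142}}{31231}$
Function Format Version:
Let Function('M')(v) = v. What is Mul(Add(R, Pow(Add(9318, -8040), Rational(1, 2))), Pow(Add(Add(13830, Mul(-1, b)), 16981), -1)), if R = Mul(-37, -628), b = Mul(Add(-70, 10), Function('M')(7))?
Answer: Add(Rational(23236, 31231), Mul(Rational(3, 31231), Pow(142, Rational(1, 2)))) ≈ 0.74515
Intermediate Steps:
b = -420 (b = Mul(Add(-70, 10), 7) = Mul(-60, 7) = -420)
R = 23236
Mul(Add(R, Pow(Add(9318, -8040), Rational(1, 2))), Pow(Add(Add(13830, Mul(-1, b)), 16981), -1)) = Mul(Add(23236, Pow(Add(9318, -8040), Rational(1, 2))), Pow(Add(Add(13830, Mul(-1, -420)), 16981), -1)) = Mul(Add(23236, Pow(1278, Rational(1, 2))), Pow(Add(Add(13830, 420), 16981), -1)) = Mul(Add(23236, Mul(3, Pow(142, Rational(1, 2)))), Pow(Add(14250, 16981), -1)) = Mul(Add(23236, Mul(3, Pow(142, Rational(1, 2)))), Pow(31231, -1)) = Mul(Add(23236, Mul(3, Pow(142, Rational(1, 2)))), Rational(1, 31231)) = Add(Rational(23236, 31231), Mul(Rational(3, 31231), Pow(142, Rational(1, 2))))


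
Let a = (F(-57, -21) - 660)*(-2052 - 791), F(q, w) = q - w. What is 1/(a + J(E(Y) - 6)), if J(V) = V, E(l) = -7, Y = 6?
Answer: 1/1978715 ≈ 5.0538e-7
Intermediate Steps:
a = 1978728 (a = ((-57 - 1*(-21)) - 660)*(-2052 - 791) = ((-57 + 21) - 660)*(-2843) = (-36 - 660)*(-2843) = -696*(-2843) = 1978728)
1/(a + J(E(Y) - 6)) = 1/(1978728 + (-7 - 6)) = 1/(1978728 - 13) = 1/1978715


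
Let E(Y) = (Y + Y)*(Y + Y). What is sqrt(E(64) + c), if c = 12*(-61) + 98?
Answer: 15*sqrt(70) ≈ 125.50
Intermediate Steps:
E(Y) = 4*Y**2 (E(Y) = (2*Y)*(2*Y) = 4*Y**2)
c = -634 (c = -732 + 98 = -634)
sqrt(E(64) + c) = sqrt(4*64**2 - 634) = sqrt(4*4096 - 634) = sqrt(16384 - 634) = sqrt(15750) = 15*sqrt(70)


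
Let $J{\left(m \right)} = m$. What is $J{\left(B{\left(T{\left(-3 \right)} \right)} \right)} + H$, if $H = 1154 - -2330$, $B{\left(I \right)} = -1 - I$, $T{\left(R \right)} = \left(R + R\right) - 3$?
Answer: $3492$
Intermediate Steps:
$T{\left(R \right)} = -3 + 2 R$ ($T{\left(R \right)} = 2 R - 3 = -3 + 2 R$)
$H = 3484$ ($H = 1154 + 2330 = 3484$)
$J{\left(B{\left(T{\left(-3 \right)} \right)} \right)} + H = \left(-1 - \left(-3 + 2 \left(-3\right)\right)\right) + 3484 = \left(-1 - \left(-3 - 6\right)\right) + 3484 = \left(-1 - -9\right) + 3484 = \left(-1 + 9\right) + 3484 = 8 + 3484 = 3492$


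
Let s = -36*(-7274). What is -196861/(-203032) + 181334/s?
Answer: 11045926699/6645846456 ≈ 1.6621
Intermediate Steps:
s = 261864
-196861/(-203032) + 181334/s = -196861/(-203032) + 181334/261864 = -196861*(-1/203032) + 181334*(1/261864) = 196861/203032 + 90667/130932 = 11045926699/6645846456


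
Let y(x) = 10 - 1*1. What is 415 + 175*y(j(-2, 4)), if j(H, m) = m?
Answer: 1990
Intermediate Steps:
y(x) = 9 (y(x) = 10 - 1 = 9)
415 + 175*y(j(-2, 4)) = 415 + 175*9 = 415 + 1575 = 1990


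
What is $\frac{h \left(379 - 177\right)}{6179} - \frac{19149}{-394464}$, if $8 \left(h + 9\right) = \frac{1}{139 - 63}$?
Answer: $- \frac{3791657895}{15436822688} \approx -0.24562$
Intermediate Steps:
$h = - \frac{5471}{608}$ ($h = -9 + \frac{1}{8 \left(139 - 63\right)} = -9 + \frac{1}{8 \cdot 76} = -9 + \frac{1}{8} \cdot \frac{1}{76} = -9 + \frac{1}{608} = - \frac{5471}{608} \approx -8.9984$)
$\frac{h \left(379 - 177\right)}{6179} - \frac{19149}{-394464} = \frac{\left(- \frac{5471}{608}\right) \left(379 - 177\right)}{6179} - \frac{19149}{-394464} = - \frac{5471 \left(379 - 177\right)}{608} \cdot \frac{1}{6179} - - \frac{6383}{131488} = \left(- \frac{5471}{608}\right) 202 \cdot \frac{1}{6179} + \frac{6383}{131488} = \left(- \frac{552571}{304}\right) \frac{1}{6179} + \frac{6383}{131488} = - \frac{552571}{1878416} + \frac{6383}{131488} = - \frac{3791657895}{15436822688}$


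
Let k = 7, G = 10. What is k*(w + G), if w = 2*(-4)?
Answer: 14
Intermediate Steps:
w = -8
k*(w + G) = 7*(-8 + 10) = 7*2 = 14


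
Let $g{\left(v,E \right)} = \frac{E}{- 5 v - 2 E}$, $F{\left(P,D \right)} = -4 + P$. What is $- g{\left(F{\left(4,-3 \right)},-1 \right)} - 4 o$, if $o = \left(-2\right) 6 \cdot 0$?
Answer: $\frac{1}{2} \approx 0.5$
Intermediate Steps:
$o = 0$ ($o = \left(-12\right) 0 = 0$)
$- g{\left(F{\left(4,-3 \right)},-1 \right)} - 4 o = - \frac{\left(-1\right) \left(-1\right)}{2 \left(-1\right) + 5 \left(-4 + 4\right)} - 0 = - \frac{\left(-1\right) \left(-1\right)}{-2 + 5 \cdot 0} + 0 = - \frac{\left(-1\right) \left(-1\right)}{-2 + 0} + 0 = - \frac{\left(-1\right) \left(-1\right)}{-2} + 0 = - \frac{\left(-1\right) \left(-1\right) \left(-1\right)}{2} + 0 = \left(-1\right) \left(- \frac{1}{2}\right) + 0 = \frac{1}{2} + 0 = \frac{1}{2}$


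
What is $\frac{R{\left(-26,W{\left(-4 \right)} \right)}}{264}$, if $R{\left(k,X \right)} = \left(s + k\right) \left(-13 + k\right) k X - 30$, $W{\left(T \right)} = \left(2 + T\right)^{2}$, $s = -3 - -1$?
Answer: $- \frac{18933}{44} \approx -430.3$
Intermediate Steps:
$s = -2$ ($s = -3 + 1 = -2$)
$R{\left(k,X \right)} = -30 + X k \left(-13 + k\right) \left(-2 + k\right)$ ($R{\left(k,X \right)} = \left(-2 + k\right) \left(-13 + k\right) k X - 30 = \left(-13 + k\right) \left(-2 + k\right) k X - 30 = k \left(-13 + k\right) \left(-2 + k\right) X - 30 = X k \left(-13 + k\right) \left(-2 + k\right) - 30 = -30 + X k \left(-13 + k\right) \left(-2 + k\right)$)
$\frac{R{\left(-26,W{\left(-4 \right)} \right)}}{264} = \frac{-30 + \left(2 - 4\right)^{2} \left(-26\right)^{3} - 15 \left(2 - 4\right)^{2} \left(-26\right)^{2} + 26 \left(2 - 4\right)^{2} \left(-26\right)}{264} = \left(-30 + \left(-2\right)^{2} \left(-17576\right) - 15 \left(-2\right)^{2} \cdot 676 + 26 \left(-2\right)^{2} \left(-26\right)\right) \frac{1}{264} = \left(-30 + 4 \left(-17576\right) - 60 \cdot 676 + 26 \cdot 4 \left(-26\right)\right) \frac{1}{264} = \left(-30 - 70304 - 40560 - 2704\right) \frac{1}{264} = \left(-113598\right) \frac{1}{264} = - \frac{18933}{44}$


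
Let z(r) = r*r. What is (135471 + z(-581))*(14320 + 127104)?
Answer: 66898077568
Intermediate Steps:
z(r) = r²
(135471 + z(-581))*(14320 + 127104) = (135471 + (-581)²)*(14320 + 127104) = (135471 + 337561)*141424 = 473032*141424 = 66898077568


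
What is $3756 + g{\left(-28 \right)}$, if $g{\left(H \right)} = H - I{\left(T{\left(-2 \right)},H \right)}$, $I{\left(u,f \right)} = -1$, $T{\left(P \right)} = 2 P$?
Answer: $3729$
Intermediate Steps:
$g{\left(H \right)} = 1 + H$ ($g{\left(H \right)} = H - -1 = H + 1 = 1 + H$)
$3756 + g{\left(-28 \right)} = 3756 + \left(1 - 28\right) = 3756 - 27 = 3729$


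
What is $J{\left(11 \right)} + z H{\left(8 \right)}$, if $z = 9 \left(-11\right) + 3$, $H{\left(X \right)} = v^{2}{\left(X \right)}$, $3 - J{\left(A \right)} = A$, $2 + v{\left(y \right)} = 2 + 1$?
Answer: $-104$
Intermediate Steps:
$v{\left(y \right)} = 1$ ($v{\left(y \right)} = -2 + \left(2 + 1\right) = -2 + 3 = 1$)
$J{\left(A \right)} = 3 - A$
$H{\left(X \right)} = 1$ ($H{\left(X \right)} = 1^{2} = 1$)
$z = -96$ ($z = -99 + 3 = -96$)
$J{\left(11 \right)} + z H{\left(8 \right)} = \left(3 - 11\right) - 96 = -8 - 96 = -104$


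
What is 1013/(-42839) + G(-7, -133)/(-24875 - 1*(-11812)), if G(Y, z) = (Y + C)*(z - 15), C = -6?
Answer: -95655055/559605857 ≈ -0.17093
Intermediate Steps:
G(Y, z) = (-15 + z)*(-6 + Y) (G(Y, z) = (Y - 6)*(z - 15) = (-6 + Y)*(-15 + z) = (-15 + z)*(-6 + Y))
1013/(-42839) + G(-7, -133)/(-24875 - 1*(-11812)) = 1013/(-42839) + (90 - 15*(-7) - 6*(-133) - 7*(-133))/(-24875 - 1*(-11812)) = 1013*(-1/42839) + (90 + 105 + 798 + 931)/(-24875 + 11812) = -1013/42839 + 1924/(-13063) = -1013/42839 + 1924*(-1/13063) = -1013/42839 - 1924/13063 = -95655055/559605857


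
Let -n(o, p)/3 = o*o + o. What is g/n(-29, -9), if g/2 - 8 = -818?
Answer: 135/203 ≈ 0.66502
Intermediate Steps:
n(o, p) = -3*o - 3*o**2 (n(o, p) = -3*(o*o + o) = -3*(o**2 + o) = -3*(o + o**2) = -3*o - 3*o**2)
g = -1620 (g = 16 + 2*(-818) = 16 - 1636 = -1620)
g/n(-29, -9) = -1620*1/(87*(1 - 29)) = -1620/((-3*(-29)*(-28))) = -1620/(-2436) = -1620*(-1/2436) = 135/203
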